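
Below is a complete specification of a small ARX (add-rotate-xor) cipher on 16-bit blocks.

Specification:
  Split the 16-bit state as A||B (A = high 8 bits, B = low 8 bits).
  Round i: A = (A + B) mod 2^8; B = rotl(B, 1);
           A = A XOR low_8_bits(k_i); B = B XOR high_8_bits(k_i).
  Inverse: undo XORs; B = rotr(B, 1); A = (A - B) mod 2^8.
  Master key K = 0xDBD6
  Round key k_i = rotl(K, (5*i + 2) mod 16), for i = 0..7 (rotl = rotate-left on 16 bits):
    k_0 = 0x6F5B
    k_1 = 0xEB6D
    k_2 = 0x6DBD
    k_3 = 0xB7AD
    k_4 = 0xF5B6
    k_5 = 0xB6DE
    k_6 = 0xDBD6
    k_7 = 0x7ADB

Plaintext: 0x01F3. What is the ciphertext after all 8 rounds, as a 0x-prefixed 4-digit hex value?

0xCFD0

s_0 = plaintext = 0x01F3
s_1 = Round(s_0, k_0) = 0xAF88
s_2 = Round(s_1, k_1) = 0x5AFA
s_3 = Round(s_2, k_2) = 0xE998
s_4 = Round(s_3, k_3) = 0x2C86
s_5 = Round(s_4, k_4) = 0x04F8
s_6 = Round(s_5, k_5) = 0x2247
s_7 = Round(s_6, k_6) = 0xBF55
s_8 = Round(s_7, k_7) = 0xCFD0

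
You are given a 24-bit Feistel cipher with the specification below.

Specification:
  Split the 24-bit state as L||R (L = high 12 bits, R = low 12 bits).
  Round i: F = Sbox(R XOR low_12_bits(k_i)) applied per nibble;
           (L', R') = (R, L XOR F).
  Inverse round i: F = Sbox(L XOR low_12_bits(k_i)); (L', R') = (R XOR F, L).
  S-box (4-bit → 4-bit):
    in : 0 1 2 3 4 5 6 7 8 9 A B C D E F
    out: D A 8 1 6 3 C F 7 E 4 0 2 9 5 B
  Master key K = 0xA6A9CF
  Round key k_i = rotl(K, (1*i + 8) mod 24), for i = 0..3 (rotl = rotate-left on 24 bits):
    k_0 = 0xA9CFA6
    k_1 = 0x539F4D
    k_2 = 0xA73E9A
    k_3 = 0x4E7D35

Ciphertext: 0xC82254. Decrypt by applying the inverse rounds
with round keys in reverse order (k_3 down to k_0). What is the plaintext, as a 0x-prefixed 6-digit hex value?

s_0 = ciphertext = 0xC82254
s_1 = InvRound(s_0, k_3) = 0x85BC82
s_2 = InvRound(s_1, k_2) = 0x0A885B
s_3 = InvRound(s_2, k_1) = 0x3080A8
s_4 = InvRound(s_3, k_0) = 0x2ED308

0x2ED308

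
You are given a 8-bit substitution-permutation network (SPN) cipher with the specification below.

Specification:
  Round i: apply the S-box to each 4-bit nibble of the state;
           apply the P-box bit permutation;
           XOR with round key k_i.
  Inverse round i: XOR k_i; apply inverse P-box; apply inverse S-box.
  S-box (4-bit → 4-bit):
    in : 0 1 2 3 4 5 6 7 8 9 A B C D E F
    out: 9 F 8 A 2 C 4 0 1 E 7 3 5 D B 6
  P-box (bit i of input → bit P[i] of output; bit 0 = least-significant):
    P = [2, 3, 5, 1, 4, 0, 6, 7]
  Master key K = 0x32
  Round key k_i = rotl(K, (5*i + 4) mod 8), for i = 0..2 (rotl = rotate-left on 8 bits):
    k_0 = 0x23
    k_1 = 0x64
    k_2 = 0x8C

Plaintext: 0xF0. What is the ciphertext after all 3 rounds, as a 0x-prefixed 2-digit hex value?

s_0 = plaintext = 0xF0
s_1 = Round(s_0, k_0) = 0x64
s_2 = Round(s_1, k_1) = 0x2C
s_3 = Round(s_2, k_2) = 0x28

0x28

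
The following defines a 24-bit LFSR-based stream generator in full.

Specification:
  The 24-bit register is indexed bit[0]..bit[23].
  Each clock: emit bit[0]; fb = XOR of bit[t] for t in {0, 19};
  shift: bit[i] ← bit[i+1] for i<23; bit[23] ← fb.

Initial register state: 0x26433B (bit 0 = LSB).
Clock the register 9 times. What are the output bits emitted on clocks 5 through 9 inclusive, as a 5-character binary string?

reg_0 = 0x26433B
clock 1: out=1, reg = 0x93219D
clock 2: out=1, reg = 0xC990CE
clock 3: out=0, reg = 0xE4C867
clock 4: out=1, reg = 0xF26433
clock 5: out=1, reg = 0xF93219
clock 6: out=1, reg = 0x7C990C
clock 7: out=0, reg = 0xBE4C86
clock 8: out=0, reg = 0xDF2643
clock 9: out=1, reg = 0x6F9321

11001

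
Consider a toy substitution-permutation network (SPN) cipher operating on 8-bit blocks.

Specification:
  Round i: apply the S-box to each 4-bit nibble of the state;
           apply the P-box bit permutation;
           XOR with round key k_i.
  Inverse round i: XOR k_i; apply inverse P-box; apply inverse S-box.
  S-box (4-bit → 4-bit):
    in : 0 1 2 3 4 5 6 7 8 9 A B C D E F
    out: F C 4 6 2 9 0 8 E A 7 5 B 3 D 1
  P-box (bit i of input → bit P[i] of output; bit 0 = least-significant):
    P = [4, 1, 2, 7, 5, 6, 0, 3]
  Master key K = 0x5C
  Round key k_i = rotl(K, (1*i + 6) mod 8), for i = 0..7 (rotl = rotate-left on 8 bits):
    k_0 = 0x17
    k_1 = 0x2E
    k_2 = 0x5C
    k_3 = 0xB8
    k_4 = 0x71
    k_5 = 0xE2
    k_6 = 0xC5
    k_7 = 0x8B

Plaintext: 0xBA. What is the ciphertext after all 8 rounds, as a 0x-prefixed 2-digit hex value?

s_0 = plaintext = 0xBA
s_1 = Round(s_0, k_0) = 0x20
s_2 = Round(s_1, k_1) = 0xB9
s_3 = Round(s_2, k_2) = 0xFF
s_4 = Round(s_3, k_3) = 0x88
s_5 = Round(s_4, k_4) = 0xBE
s_6 = Round(s_5, k_5) = 0x57
s_7 = Round(s_6, k_6) = 0x6D
s_8 = Round(s_7, k_7) = 0x99

0x99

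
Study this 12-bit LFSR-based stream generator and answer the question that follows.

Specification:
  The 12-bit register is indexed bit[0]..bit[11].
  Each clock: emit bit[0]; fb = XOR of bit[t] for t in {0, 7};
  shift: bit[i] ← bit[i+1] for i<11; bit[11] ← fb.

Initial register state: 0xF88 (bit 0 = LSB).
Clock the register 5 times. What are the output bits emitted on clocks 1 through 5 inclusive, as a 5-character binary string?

00010

reg_0 = 0xF88
clock 1: out=0, reg = 0xFC4
clock 2: out=0, reg = 0xFE2
clock 3: out=0, reg = 0xFF1
clock 4: out=1, reg = 0x7F8
clock 5: out=0, reg = 0xBFC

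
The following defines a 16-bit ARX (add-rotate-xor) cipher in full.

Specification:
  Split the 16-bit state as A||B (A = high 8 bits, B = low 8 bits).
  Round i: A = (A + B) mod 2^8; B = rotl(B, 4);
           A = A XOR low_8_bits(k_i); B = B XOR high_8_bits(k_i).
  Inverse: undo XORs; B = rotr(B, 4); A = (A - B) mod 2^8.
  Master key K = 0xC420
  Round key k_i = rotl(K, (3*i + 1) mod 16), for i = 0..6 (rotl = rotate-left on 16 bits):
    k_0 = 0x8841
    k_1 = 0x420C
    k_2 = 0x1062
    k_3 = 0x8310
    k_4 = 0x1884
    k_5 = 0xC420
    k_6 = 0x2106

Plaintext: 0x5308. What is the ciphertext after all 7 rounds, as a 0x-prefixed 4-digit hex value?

s_0 = plaintext = 0x5308
s_1 = Round(s_0, k_0) = 0x1A08
s_2 = Round(s_1, k_1) = 0x2EC2
s_3 = Round(s_2, k_2) = 0x923C
s_4 = Round(s_3, k_3) = 0xDE40
s_5 = Round(s_4, k_4) = 0x9A1C
s_6 = Round(s_5, k_5) = 0x9605
s_7 = Round(s_6, k_6) = 0x9D71

0x9D71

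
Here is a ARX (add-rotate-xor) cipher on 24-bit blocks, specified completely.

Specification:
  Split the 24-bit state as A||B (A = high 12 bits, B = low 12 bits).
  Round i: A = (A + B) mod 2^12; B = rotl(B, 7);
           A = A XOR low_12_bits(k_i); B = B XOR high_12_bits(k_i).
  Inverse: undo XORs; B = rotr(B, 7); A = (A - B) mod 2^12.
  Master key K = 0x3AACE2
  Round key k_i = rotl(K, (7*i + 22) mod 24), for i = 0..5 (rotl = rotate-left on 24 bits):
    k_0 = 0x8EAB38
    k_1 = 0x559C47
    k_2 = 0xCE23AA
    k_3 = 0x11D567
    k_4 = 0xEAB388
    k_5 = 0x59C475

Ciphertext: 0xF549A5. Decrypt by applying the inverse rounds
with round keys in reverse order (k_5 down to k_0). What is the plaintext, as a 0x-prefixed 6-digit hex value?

0x4DE127

s_0 = ciphertext = 0xF549A5
s_1 = InvRound(s_0, k_5) = 0x3E9738
s_2 = InvRound(s_1, k_4) = 0xDEE273
s_3 = InvRound(s_2, k_3) = 0xAC3DC6
s_4 = InvRound(s_3, k_2) = 0x4E7482
s_5 = InvRound(s_4, k_1) = 0xD3DB63
s_6 = InvRound(s_5, k_0) = 0x4DE127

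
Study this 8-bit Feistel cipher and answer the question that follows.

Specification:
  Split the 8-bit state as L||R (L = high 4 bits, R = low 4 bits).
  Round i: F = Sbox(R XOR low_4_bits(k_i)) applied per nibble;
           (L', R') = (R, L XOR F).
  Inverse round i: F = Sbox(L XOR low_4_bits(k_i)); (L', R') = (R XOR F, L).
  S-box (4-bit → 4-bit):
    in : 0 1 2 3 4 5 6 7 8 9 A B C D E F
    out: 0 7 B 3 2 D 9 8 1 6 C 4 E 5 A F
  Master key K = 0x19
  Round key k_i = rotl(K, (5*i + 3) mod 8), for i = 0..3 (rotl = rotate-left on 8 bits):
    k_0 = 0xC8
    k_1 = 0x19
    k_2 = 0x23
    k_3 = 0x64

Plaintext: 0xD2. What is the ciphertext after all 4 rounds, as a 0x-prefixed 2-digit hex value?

0x1E

s_0 = plaintext = 0xD2
s_1 = Round(s_0, k_0) = 0x21
s_2 = Round(s_1, k_1) = 0x13
s_3 = Round(s_2, k_2) = 0x31
s_4 = Round(s_3, k_3) = 0x1E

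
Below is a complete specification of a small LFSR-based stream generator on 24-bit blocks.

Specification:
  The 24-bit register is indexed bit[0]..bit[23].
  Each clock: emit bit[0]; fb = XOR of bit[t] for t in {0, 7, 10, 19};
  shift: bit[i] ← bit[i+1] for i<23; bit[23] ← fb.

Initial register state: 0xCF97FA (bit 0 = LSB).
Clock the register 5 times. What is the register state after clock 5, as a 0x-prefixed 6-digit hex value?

reg_0 = 0xCF97FA
clock 1: out=0, reg = 0xE7CBFD
clock 2: out=1, reg = 0x73E5FE
clock 3: out=0, reg = 0x39F2FF
clock 4: out=1, reg = 0x9CF97F
clock 5: out=1, reg = 0x4E7CBF

0x4E7CBF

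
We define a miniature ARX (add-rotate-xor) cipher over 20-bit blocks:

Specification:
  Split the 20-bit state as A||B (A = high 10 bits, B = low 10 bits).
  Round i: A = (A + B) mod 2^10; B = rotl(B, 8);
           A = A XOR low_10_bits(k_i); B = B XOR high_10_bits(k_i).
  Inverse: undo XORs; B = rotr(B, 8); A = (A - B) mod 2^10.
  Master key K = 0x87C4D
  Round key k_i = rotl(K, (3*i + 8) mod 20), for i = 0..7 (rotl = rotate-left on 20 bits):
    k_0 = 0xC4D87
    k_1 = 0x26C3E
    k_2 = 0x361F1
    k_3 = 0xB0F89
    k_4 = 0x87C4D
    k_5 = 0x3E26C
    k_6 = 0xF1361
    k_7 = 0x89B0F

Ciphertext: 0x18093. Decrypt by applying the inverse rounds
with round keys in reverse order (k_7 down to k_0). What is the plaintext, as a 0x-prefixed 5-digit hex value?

0xC789B

s_0 = ciphertext = 0x18093
s_1 = InvRound(s_0, k_7) = 0x266D6
s_2 = InvRound(s_1, k_6) = 0xEBC49
s_3 = InvRound(s_2, k_5) = 0xBFEC4
s_4 = InvRound(s_3, k_4) = 0xD1B6C
s_5 = InvRound(s_4, k_3) = 0x84ABD
s_6 = InvRound(s_5, k_2) = 0x93596
s_7 = InvRound(s_6, k_1) = 0x8F835
s_8 = InvRound(s_7, k_0) = 0xC789B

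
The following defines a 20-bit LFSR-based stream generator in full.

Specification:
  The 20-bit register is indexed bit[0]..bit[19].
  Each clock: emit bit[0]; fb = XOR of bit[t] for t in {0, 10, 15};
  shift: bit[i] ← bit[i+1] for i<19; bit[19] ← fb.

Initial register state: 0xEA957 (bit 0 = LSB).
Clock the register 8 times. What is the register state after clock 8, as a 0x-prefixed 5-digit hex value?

reg_0 = 0xEA957
clock 1: out=1, reg = 0x754AB
clock 2: out=1, reg = 0x3AA55
clock 3: out=1, reg = 0x1D52A
clock 4: out=0, reg = 0x0EA95
clock 5: out=1, reg = 0x0754A
clock 6: out=0, reg = 0x83AA5
clock 7: out=1, reg = 0xC1D52
clock 8: out=0, reg = 0xE0EA9

0xE0EA9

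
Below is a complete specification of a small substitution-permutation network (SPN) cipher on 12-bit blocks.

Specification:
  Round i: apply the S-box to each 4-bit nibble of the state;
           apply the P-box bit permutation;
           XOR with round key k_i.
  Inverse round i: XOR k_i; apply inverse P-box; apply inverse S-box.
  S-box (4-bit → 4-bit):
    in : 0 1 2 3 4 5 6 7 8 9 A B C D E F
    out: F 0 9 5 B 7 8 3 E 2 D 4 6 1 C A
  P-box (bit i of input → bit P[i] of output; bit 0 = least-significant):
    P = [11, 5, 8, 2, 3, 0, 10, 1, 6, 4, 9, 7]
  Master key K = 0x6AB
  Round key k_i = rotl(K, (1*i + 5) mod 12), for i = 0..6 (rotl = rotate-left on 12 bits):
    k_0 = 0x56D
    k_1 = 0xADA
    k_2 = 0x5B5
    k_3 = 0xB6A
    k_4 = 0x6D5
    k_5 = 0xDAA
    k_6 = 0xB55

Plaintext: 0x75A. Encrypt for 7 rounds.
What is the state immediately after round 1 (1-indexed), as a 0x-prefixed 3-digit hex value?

0x830

s_0 = plaintext = 0x75A
s_1 = Round(s_0, k_0) = 0x830
s_2 = Round(s_1, k_1) = 0x566
s_3 = Round(s_2, k_2) = 0x7E3
s_4 = Round(s_3, k_3) = 0x638
s_5 = Round(s_4, k_4) = 0x379
s_6 = Round(s_5, k_5) = 0xFC3
s_7 = Round(s_6, k_6) = 0x6C4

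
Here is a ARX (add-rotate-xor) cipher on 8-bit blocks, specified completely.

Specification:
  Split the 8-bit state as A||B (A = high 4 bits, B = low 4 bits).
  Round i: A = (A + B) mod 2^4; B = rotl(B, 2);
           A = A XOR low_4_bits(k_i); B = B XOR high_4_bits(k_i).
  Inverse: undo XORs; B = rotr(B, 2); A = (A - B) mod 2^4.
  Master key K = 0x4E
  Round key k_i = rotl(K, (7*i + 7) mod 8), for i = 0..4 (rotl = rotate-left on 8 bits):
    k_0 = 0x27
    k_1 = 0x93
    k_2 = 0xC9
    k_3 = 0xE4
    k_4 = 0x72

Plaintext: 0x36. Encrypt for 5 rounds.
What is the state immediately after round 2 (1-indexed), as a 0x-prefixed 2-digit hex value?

s_0 = plaintext = 0x36
s_1 = Round(s_0, k_0) = 0xEB
s_2 = Round(s_1, k_1) = 0xA7
s_3 = Round(s_2, k_2) = 0x81
s_4 = Round(s_3, k_3) = 0xDA
s_5 = Round(s_4, k_4) = 0x5D

0xA7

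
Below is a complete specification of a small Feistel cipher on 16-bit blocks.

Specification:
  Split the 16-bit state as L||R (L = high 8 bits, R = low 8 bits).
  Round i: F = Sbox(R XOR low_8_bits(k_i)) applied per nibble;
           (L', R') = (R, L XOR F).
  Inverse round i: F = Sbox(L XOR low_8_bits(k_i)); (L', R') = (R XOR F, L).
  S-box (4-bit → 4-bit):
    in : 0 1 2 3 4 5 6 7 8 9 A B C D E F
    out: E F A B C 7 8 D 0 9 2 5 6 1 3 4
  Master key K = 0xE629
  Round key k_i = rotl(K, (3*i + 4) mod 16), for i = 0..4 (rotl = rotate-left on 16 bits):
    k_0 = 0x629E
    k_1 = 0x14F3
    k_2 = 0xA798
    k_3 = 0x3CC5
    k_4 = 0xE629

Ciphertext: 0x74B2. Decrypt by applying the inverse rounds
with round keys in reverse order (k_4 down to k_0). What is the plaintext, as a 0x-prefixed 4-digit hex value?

s_0 = ciphertext = 0x74B2
s_1 = InvRound(s_0, k_4) = 0xC374
s_2 = InvRound(s_1, k_3) = 0x9CC3
s_3 = InvRound(s_2, k_2) = 0x2F9C
s_4 = InvRound(s_3, k_1) = 0x8A2F
s_5 = InvRound(s_4, k_0) = 0xD38A

0xD38A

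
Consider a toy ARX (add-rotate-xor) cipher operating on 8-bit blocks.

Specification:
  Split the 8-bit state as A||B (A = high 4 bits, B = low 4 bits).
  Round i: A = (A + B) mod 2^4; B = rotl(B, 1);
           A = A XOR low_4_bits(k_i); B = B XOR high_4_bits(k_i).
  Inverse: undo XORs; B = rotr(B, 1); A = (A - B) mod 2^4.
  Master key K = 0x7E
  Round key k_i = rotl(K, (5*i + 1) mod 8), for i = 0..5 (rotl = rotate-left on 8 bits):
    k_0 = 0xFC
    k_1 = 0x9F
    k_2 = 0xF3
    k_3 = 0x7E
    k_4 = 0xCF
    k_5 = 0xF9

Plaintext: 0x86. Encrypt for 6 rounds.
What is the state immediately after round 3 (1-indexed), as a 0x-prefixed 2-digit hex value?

s_0 = plaintext = 0x86
s_1 = Round(s_0, k_0) = 0x23
s_2 = Round(s_1, k_1) = 0xAF
s_3 = Round(s_2, k_2) = 0xA0
s_4 = Round(s_3, k_3) = 0x47
s_5 = Round(s_4, k_4) = 0x42
s_6 = Round(s_5, k_5) = 0xFB

0xA0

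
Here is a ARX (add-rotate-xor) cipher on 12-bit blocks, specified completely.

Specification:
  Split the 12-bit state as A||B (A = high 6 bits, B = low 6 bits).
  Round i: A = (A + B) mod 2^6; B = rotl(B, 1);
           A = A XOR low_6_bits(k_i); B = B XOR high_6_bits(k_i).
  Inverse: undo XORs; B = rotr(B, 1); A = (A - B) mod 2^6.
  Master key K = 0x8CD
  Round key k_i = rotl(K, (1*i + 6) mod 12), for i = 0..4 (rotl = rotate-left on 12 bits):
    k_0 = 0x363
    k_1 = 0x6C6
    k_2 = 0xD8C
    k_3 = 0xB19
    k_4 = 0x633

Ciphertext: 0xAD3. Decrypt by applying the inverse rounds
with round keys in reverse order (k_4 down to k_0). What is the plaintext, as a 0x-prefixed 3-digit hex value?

0x6C2

s_0 = ciphertext = 0xAD3
s_1 = InvRound(s_0, k_4) = 0xCE5
s_2 = InvRound(s_1, k_3) = 0x1A4
s_3 = InvRound(s_2, k_2) = 0x049
s_4 = InvRound(s_3, k_1) = 0xF89
s_5 = InvRound(s_4, k_0) = 0x6C2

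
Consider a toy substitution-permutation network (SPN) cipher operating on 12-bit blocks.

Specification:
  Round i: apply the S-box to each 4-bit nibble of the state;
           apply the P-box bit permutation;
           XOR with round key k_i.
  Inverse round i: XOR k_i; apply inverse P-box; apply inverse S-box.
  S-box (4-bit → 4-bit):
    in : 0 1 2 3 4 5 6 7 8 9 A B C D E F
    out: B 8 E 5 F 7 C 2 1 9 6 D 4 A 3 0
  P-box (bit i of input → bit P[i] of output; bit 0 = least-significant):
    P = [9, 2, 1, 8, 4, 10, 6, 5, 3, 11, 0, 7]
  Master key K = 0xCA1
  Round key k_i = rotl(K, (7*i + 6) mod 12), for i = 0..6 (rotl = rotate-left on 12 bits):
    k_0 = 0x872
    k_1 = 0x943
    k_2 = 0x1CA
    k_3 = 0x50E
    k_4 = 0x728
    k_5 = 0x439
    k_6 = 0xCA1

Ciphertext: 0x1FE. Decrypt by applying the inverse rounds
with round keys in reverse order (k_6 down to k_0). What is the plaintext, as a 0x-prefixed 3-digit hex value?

s_0 = ciphertext = 0x1FE
s_1 = InvRound(s_0, k_6) = 0x552
s_2 = InvRound(s_1, k_5) = 0x366
s_3 = InvRound(s_2, k_4) = 0x8AA
s_4 = InvRound(s_3, k_3) = 0xDDD
s_5 = InvRound(s_4, k_2) = 0xAEA
s_6 = InvRound(s_5, k_1) = 0xB19
s_7 = InvRound(s_6, k_0) = 0x36B

0x36B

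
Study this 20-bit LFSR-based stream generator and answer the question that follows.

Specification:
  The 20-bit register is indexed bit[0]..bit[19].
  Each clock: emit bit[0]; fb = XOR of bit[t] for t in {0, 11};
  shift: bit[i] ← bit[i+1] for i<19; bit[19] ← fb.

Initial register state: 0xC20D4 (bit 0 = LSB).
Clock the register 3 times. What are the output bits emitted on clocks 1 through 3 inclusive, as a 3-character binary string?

001

reg_0 = 0xC20D4
clock 1: out=0, reg = 0x6106A
clock 2: out=0, reg = 0x30835
clock 3: out=1, reg = 0x1841A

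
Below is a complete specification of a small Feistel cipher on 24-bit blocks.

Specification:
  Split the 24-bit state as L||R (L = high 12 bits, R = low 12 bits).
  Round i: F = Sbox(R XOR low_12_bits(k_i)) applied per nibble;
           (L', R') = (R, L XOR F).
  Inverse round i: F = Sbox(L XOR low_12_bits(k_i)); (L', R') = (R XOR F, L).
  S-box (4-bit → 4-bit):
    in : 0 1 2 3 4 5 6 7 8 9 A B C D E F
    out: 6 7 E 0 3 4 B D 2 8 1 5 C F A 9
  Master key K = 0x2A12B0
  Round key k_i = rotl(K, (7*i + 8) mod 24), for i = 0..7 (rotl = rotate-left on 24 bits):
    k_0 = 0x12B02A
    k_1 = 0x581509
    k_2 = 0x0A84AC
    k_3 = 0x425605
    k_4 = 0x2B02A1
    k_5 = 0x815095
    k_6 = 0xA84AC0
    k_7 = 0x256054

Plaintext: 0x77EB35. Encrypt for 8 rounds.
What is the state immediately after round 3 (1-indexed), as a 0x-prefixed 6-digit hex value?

s_0 = plaintext = 0x77EB35
s_1 = Round(s_0, k_0) = 0xB35207
s_2 = Round(s_1, k_1) = 0x20765F
s_3 = Round(s_2, k_2) = 0x65FC97
s_4 = Round(s_3, k_3) = 0xC977D1
s_5 = Round(s_4, k_4) = 0x7D1841
s_6 = Round(s_5, k_5) = 0x841522
s_7 = Round(s_6, k_6) = 0x5221EF
s_8 = Round(s_7, k_7) = 0x1EF277

0x65FC97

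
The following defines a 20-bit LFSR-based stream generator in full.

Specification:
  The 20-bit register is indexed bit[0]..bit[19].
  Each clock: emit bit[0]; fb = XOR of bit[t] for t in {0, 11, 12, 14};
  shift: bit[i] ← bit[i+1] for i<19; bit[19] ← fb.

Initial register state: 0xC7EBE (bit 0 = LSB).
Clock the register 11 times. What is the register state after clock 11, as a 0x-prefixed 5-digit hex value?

reg_0 = 0xC7EBE
clock 1: out=0, reg = 0xE3F5F
clock 2: out=1, reg = 0xF1FAF
clock 3: out=1, reg = 0xF8FD7
clock 4: out=1, reg = 0x7C7EB
clock 5: out=1, reg = 0x3E3F5
clock 6: out=1, reg = 0x1F1FA
clock 7: out=0, reg = 0x0F8FD
clock 8: out=1, reg = 0x07C7E
clock 9: out=0, reg = 0x83E3F
clock 10: out=1, reg = 0xC1F1F
clock 11: out=1, reg = 0xE0F8F

0xE0F8F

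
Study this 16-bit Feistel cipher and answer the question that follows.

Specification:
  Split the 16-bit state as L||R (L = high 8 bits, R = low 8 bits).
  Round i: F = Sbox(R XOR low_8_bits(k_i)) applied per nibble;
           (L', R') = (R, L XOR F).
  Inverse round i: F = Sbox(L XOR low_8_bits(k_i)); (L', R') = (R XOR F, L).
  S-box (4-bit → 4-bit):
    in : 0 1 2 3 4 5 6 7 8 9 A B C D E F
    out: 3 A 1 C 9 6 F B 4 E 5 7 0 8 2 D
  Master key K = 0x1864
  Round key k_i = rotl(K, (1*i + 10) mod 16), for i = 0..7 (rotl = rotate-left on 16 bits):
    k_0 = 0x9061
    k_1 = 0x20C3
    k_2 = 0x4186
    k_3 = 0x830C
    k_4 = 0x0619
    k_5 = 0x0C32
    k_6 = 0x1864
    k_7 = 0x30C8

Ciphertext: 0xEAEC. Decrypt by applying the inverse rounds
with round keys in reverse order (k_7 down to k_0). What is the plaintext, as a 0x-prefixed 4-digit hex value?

0x2D2D

s_0 = ciphertext = 0xEAEC
s_1 = InvRound(s_0, k_7) = 0xFDEA
s_2 = InvRound(s_1, k_6) = 0x04FD
s_3 = InvRound(s_2, k_5) = 0x3204
s_4 = InvRound(s_3, k_4) = 0x1332
s_5 = InvRound(s_4, k_3) = 0x9F13
s_6 = InvRound(s_5, k_2) = 0xBD9F
s_7 = InvRound(s_6, k_1) = 0x2DBD
s_8 = InvRound(s_7, k_0) = 0x2D2D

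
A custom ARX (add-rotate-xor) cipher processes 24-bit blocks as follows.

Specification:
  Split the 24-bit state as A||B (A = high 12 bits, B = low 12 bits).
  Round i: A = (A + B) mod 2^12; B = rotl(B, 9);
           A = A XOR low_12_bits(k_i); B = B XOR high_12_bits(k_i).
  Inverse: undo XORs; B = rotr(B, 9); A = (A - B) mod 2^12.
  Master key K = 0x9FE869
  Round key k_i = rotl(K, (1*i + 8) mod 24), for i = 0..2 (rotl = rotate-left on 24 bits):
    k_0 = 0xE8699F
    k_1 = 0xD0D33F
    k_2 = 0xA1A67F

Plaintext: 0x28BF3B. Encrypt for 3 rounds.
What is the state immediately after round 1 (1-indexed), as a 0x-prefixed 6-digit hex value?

0x859961

s_0 = plaintext = 0x28BF3B
s_1 = Round(s_0, k_0) = 0x859961
s_2 = Round(s_1, k_1) = 0x285E21
s_3 = Round(s_2, k_2) = 0x6D99DE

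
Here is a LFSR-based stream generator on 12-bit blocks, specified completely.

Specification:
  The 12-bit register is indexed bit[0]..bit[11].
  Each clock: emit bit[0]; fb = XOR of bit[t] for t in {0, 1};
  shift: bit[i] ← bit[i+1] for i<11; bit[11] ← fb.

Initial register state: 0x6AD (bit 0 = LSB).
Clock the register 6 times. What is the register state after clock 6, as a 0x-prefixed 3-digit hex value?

0xEDA

reg_0 = 0x6AD
clock 1: out=1, reg = 0xB56
clock 2: out=0, reg = 0xDAB
clock 3: out=1, reg = 0x6D5
clock 4: out=1, reg = 0xB6A
clock 5: out=0, reg = 0xDB5
clock 6: out=1, reg = 0xEDA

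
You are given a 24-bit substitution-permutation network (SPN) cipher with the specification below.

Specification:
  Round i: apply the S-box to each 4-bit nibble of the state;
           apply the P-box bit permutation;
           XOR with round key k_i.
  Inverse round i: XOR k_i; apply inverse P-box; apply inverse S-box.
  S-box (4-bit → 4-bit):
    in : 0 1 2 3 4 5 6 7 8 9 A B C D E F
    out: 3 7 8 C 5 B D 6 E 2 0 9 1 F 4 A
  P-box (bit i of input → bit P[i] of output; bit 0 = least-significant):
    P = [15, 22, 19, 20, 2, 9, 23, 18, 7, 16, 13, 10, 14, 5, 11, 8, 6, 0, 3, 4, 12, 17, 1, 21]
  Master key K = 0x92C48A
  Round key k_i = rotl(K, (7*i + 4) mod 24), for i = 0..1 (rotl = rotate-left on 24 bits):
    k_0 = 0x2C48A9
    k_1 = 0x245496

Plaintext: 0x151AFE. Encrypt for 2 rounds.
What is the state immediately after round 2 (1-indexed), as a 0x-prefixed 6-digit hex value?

s_0 = plaintext = 0x151AFE
s_1 = Round(s_0, k_0) = 0x2212DA
s_2 = Round(s_1, k_1) = 0x801AA2

0x801AA2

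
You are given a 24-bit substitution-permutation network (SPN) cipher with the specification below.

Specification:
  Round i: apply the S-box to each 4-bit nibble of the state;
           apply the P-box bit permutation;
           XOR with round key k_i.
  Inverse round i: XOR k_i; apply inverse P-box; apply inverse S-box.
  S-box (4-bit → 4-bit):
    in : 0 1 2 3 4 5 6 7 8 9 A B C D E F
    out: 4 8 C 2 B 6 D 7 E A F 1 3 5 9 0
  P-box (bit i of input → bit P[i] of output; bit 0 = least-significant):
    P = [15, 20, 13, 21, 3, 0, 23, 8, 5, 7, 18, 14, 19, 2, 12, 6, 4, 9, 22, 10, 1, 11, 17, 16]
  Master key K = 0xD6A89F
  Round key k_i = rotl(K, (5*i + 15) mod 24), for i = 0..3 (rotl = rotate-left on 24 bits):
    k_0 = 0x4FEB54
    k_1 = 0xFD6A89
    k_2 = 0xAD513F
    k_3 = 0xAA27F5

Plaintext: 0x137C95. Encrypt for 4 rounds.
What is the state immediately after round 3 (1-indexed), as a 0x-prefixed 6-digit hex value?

0x981A1B

s_0 = plaintext = 0x137C95
s_1 = Round(s_0, k_0) = 0x56D8F1
s_2 = Round(s_1, k_1) = 0x933619
s_3 = Round(s_2, k_2) = 0x981A1B
s_4 = Round(s_3, k_3) = 0xEFE815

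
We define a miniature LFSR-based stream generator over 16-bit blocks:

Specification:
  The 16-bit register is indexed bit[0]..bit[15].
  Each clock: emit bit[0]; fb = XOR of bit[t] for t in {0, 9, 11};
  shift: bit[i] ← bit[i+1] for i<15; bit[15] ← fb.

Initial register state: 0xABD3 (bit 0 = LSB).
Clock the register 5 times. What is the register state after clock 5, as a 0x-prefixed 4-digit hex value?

reg_0 = 0xABD3
clock 1: out=1, reg = 0xD5E9
clock 2: out=1, reg = 0xEAF4
clock 3: out=0, reg = 0x757A
clock 4: out=0, reg = 0x3ABD
clock 5: out=1, reg = 0x9D5E

0x9D5E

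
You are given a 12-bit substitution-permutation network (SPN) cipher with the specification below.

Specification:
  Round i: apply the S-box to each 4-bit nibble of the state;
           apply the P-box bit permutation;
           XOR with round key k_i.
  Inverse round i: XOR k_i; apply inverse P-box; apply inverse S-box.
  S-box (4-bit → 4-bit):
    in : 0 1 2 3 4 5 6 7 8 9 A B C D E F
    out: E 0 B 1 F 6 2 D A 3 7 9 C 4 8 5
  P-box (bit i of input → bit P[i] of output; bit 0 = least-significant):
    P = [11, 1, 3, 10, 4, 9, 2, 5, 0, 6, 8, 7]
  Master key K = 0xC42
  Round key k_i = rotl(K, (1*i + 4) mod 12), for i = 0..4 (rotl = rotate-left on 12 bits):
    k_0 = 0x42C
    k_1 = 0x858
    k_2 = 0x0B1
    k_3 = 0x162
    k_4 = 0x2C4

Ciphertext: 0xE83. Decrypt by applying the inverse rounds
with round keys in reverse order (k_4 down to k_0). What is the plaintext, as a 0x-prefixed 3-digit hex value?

0xCF9

s_0 = ciphertext = 0xE83
s_1 = InvRound(s_0, k_4) = 0x9D2
s_2 = InvRound(s_1, k_3) = 0xEB3
s_3 = InvRound(s_2, k_2) = 0x162
s_4 = InvRound(s_3, k_1) = 0xDBA
s_5 = InvRound(s_4, k_0) = 0xCF9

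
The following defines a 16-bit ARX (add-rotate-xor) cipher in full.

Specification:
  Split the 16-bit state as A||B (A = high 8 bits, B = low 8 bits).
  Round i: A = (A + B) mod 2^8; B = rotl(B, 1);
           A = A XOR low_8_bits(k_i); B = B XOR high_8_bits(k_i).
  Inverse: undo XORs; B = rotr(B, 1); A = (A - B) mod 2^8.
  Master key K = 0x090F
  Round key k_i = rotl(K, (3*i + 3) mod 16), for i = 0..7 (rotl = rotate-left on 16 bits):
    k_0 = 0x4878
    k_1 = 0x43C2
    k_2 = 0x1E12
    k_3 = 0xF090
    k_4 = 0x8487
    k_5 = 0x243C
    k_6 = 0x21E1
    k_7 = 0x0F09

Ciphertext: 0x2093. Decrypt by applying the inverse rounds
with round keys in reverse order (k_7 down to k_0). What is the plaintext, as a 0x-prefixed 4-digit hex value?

s_0 = ciphertext = 0x2093
s_1 = InvRound(s_0, k_7) = 0xDB4E
s_2 = InvRound(s_1, k_6) = 0x83B7
s_3 = InvRound(s_2, k_5) = 0xF6C9
s_4 = InvRound(s_3, k_4) = 0xCBA6
s_5 = InvRound(s_4, k_3) = 0x302B
s_6 = InvRound(s_5, k_2) = 0x889A
s_7 = InvRound(s_6, k_1) = 0x5EEC
s_8 = InvRound(s_7, k_0) = 0xD452

0xD452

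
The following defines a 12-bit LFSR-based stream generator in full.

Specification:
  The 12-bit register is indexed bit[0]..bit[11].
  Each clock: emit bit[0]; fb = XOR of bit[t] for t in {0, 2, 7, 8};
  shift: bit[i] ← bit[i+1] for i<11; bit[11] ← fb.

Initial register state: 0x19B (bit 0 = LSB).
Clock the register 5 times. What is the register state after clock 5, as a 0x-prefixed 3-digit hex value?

reg_0 = 0x19B
clock 1: out=1, reg = 0x8CD
clock 2: out=1, reg = 0xC66
clock 3: out=0, reg = 0xE33
clock 4: out=1, reg = 0xF19
clock 5: out=1, reg = 0x78C

0x78C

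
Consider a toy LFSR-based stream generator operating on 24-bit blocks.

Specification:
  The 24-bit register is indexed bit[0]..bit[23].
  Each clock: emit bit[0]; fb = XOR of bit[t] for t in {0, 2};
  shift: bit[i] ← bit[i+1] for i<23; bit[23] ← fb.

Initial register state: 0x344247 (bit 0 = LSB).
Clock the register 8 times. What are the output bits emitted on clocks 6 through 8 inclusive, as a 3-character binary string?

010

reg_0 = 0x344247
clock 1: out=1, reg = 0x1A2123
clock 2: out=1, reg = 0x8D1091
clock 3: out=1, reg = 0xC68848
clock 4: out=0, reg = 0x634424
clock 5: out=0, reg = 0xB1A212
clock 6: out=0, reg = 0x58D109
clock 7: out=1, reg = 0xAC6884
clock 8: out=0, reg = 0xD63442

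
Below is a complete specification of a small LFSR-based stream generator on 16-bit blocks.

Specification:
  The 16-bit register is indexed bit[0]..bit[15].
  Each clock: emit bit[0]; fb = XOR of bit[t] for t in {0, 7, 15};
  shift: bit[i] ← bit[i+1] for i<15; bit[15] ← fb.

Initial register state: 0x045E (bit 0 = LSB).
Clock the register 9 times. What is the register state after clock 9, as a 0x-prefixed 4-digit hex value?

0x1902

reg_0 = 0x045E
clock 1: out=0, reg = 0x022F
clock 2: out=1, reg = 0x8117
clock 3: out=1, reg = 0x408B
clock 4: out=1, reg = 0x2045
clock 5: out=1, reg = 0x9022
clock 6: out=0, reg = 0xC811
clock 7: out=1, reg = 0x6408
clock 8: out=0, reg = 0x3204
clock 9: out=0, reg = 0x1902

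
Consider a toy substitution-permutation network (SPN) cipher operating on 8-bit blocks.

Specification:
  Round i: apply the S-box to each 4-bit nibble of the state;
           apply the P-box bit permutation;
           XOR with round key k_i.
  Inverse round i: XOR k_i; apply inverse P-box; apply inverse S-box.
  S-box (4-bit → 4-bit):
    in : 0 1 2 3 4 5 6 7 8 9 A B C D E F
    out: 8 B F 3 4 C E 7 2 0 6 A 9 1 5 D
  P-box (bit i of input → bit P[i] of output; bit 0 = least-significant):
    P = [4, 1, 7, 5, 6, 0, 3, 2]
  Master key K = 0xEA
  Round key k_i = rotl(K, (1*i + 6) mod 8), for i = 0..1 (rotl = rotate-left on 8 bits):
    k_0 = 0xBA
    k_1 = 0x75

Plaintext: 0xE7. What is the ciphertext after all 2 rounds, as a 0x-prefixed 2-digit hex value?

0x58

s_0 = plaintext = 0xE7
s_1 = Round(s_0, k_0) = 0x60
s_2 = Round(s_1, k_1) = 0x58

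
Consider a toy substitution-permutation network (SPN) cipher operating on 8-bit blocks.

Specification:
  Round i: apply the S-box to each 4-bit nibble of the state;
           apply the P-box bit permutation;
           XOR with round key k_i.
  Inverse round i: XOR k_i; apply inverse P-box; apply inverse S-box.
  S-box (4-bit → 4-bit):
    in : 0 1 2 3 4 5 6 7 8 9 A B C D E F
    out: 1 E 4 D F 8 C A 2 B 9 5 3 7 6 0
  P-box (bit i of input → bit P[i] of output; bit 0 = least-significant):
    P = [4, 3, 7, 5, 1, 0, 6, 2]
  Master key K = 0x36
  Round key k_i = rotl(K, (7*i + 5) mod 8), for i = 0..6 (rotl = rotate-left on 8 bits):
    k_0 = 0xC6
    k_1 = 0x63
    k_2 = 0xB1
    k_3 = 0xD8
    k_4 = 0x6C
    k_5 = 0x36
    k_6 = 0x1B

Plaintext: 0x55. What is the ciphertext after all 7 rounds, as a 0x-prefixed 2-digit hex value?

0x59

s_0 = plaintext = 0x55
s_1 = Round(s_0, k_0) = 0xE2
s_2 = Round(s_1, k_1) = 0xA2
s_3 = Round(s_2, k_2) = 0x37
s_4 = Round(s_3, k_3) = 0xB6
s_5 = Round(s_4, k_4) = 0x8E
s_6 = Round(s_5, k_5) = 0xBF
s_7 = Round(s_6, k_6) = 0x59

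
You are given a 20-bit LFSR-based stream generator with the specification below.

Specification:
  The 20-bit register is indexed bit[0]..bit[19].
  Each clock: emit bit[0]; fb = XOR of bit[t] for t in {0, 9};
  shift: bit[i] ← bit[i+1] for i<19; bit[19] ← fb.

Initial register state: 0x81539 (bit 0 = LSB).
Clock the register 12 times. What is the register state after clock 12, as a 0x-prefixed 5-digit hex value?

reg_0 = 0x81539
clock 1: out=1, reg = 0xC0A9C
clock 2: out=0, reg = 0xE054E
clock 3: out=0, reg = 0x702A7
clock 4: out=1, reg = 0x38153
clock 5: out=1, reg = 0x9C0A9
clock 6: out=1, reg = 0xCE054
clock 7: out=0, reg = 0x6702A
clock 8: out=0, reg = 0x33815
clock 9: out=1, reg = 0x99C0A
clock 10: out=0, reg = 0x4CE05
clock 11: out=1, reg = 0x26702
clock 12: out=0, reg = 0x93381

0x93381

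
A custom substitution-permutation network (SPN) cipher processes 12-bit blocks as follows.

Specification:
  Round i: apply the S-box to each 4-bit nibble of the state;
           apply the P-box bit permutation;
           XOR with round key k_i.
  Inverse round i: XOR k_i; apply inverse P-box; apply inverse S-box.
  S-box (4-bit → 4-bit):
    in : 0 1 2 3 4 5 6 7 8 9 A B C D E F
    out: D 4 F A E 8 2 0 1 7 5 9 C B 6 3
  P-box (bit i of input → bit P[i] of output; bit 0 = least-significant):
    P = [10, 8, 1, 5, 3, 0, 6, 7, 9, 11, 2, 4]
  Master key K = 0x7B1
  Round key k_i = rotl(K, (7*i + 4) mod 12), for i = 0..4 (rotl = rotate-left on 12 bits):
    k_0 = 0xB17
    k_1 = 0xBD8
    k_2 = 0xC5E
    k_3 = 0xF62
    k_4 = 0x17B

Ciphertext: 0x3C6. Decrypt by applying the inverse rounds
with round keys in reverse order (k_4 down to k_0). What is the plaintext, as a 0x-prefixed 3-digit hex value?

s_0 = ciphertext = 0x3C6
s_1 = InvRound(s_0, k_4) = 0x0D5
s_2 = InvRound(s_1, k_3) = 0x232
s_3 = InvRound(s_2, k_2) = 0x9AB
s_4 = InvRound(s_3, k_1) = 0xBEC
s_5 = InvRound(s_4, k_0) = 0x52C

0x52C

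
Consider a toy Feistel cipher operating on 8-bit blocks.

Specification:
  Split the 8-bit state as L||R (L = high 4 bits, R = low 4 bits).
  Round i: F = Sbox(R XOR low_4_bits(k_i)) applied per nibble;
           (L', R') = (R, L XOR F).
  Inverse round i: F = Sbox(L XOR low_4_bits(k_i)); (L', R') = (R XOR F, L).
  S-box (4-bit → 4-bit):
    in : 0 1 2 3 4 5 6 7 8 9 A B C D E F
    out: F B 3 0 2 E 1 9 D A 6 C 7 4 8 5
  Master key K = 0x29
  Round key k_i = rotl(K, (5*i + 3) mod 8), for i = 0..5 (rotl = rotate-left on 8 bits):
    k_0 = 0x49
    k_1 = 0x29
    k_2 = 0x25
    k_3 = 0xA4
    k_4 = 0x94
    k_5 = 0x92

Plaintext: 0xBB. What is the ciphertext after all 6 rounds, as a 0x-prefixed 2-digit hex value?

0xF7

s_0 = plaintext = 0xBB
s_1 = Round(s_0, k_0) = 0xB8
s_2 = Round(s_1, k_1) = 0x80
s_3 = Round(s_2, k_2) = 0x06
s_4 = Round(s_3, k_3) = 0x63
s_5 = Round(s_4, k_4) = 0x3F
s_6 = Round(s_5, k_5) = 0xF7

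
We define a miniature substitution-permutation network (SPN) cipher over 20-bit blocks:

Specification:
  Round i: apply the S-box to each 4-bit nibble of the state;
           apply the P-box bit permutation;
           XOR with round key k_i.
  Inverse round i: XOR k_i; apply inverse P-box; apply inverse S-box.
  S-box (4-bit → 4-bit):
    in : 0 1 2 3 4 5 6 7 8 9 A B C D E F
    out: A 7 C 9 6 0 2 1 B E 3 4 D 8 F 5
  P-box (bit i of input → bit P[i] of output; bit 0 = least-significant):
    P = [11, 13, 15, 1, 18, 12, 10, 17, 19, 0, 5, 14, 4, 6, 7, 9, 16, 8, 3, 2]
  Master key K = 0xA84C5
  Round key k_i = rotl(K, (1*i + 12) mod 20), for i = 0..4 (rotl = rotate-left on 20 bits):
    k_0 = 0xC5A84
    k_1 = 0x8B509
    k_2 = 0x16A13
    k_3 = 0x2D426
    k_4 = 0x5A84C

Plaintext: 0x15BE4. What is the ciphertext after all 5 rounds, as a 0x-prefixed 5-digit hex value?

s_0 = plaintext = 0x15BE4
s_1 = Round(s_0, k_0) = 0xBEFAC
s_2 = Round(s_1, k_1) = 0x42FF3
s_3 = Round(s_2, k_2) = 0xD65B9
s_4 = Round(s_3, k_3) = 0x27060
s_5 = Round(s_4, k_4) = 0x5D853

0x5D853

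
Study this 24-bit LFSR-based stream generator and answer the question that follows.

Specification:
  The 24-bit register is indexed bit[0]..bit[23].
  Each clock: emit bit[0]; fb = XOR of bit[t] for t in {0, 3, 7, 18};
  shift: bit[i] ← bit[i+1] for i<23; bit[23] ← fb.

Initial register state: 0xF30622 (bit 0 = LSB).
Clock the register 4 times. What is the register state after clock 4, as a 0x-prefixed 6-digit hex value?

0x6F3062

reg_0 = 0xF30622
clock 1: out=0, reg = 0x798311
clock 2: out=1, reg = 0xBCC188
clock 3: out=0, reg = 0xDE60C4
clock 4: out=0, reg = 0x6F3062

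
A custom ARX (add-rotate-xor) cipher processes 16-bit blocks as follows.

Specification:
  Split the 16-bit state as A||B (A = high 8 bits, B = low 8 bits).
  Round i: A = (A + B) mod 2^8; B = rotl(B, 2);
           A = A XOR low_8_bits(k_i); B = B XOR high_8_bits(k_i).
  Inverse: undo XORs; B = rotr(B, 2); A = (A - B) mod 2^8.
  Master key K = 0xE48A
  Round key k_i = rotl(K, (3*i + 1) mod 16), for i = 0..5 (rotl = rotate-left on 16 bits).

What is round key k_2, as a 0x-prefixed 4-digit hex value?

0x4572

K = 0xE48A
k_0 = rotl(K, (3*0+1) mod 16) = rotl(K, 1) = 0xC915
k_1 = rotl(K, (3*1+1) mod 16) = rotl(K, 4) = 0x48AE
k_2 = rotl(K, (3*2+1) mod 16) = rotl(K, 7) = 0x4572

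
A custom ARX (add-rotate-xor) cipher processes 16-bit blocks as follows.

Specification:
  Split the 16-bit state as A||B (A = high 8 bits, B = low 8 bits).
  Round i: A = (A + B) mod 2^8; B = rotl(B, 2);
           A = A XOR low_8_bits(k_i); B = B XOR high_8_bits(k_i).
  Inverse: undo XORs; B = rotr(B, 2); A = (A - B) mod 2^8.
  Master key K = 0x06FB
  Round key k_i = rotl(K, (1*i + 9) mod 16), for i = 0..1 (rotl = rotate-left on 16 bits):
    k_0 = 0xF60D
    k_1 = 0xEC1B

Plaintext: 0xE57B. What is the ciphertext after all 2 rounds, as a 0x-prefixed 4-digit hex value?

s_0 = plaintext = 0xE57B
s_1 = Round(s_0, k_0) = 0x6D1B
s_2 = Round(s_1, k_1) = 0x9380

0x9380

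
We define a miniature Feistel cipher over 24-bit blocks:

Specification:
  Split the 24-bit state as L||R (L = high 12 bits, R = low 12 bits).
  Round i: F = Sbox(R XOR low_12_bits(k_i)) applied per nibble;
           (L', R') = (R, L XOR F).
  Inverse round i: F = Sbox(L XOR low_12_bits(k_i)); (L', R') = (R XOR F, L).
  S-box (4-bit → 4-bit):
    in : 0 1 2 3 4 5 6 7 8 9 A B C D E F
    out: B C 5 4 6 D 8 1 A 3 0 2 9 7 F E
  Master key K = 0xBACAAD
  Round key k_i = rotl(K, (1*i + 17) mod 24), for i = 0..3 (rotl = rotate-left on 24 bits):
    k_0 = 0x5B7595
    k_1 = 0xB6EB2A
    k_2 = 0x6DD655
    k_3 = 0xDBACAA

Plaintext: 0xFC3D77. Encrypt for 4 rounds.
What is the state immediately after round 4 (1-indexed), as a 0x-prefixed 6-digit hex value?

s_0 = plaintext = 0xFC3D77
s_1 = Round(s_0, k_0) = 0xD77536
s_2 = Round(s_1, k_1) = 0x5362BE
s_3 = Round(s_2, k_2) = 0x2BE3C4
s_4 = Round(s_3, k_3) = 0x3C4C31

0x3C4C31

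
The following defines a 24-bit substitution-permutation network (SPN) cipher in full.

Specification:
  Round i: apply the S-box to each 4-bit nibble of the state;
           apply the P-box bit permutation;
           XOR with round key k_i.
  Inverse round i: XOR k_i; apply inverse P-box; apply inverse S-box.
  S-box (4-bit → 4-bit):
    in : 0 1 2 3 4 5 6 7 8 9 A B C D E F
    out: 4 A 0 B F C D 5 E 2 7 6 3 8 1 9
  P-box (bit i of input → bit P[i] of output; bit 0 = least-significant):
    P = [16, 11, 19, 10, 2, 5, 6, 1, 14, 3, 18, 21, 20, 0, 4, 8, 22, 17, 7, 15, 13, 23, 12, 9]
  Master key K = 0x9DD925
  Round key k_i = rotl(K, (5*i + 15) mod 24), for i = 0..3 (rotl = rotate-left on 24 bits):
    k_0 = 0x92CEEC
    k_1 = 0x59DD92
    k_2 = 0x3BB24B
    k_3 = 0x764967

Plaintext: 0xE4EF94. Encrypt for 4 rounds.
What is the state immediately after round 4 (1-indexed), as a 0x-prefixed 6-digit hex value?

0x84FFD2

s_0 = plaintext = 0xE4EF94
s_1 = Round(s_0, k_0) = 0xE9224C
s_2 = Round(s_1, k_1) = 0x5AF5F4
s_3 = Round(s_2, k_2) = 0x44ADCD
s_4 = Round(s_3, k_3) = 0x84FFD2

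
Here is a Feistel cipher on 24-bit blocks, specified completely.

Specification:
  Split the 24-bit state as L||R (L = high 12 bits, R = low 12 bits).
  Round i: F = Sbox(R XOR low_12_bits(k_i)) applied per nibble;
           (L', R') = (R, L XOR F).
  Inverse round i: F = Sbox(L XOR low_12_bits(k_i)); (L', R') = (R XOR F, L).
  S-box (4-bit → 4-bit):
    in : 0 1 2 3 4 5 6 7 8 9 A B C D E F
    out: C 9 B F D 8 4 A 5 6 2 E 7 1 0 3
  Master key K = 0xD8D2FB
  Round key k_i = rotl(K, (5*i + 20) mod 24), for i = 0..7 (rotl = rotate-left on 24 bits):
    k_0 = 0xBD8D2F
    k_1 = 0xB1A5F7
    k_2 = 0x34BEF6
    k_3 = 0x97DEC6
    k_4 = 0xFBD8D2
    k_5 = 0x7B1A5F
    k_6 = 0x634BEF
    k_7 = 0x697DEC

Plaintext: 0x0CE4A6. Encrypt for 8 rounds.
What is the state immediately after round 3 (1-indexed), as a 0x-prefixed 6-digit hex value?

s_0 = plaintext = 0x0CE4A6
s_1 = Round(s_0, k_0) = 0x4A6698
s_2 = Round(s_1, k_1) = 0x698BE5
s_3 = Round(s_2, k_2) = 0xBE5E07
s_4 = Round(s_3, k_3) = 0xE0779C
s_5 = Round(s_4, k_4) = 0x79CDD7
s_6 = Round(s_5, k_5) = 0xDD7DC9
s_7 = Round(s_6, k_6) = 0xDC9963
s_8 = Round(s_7, k_7) = 0x96309A

0xBE5E07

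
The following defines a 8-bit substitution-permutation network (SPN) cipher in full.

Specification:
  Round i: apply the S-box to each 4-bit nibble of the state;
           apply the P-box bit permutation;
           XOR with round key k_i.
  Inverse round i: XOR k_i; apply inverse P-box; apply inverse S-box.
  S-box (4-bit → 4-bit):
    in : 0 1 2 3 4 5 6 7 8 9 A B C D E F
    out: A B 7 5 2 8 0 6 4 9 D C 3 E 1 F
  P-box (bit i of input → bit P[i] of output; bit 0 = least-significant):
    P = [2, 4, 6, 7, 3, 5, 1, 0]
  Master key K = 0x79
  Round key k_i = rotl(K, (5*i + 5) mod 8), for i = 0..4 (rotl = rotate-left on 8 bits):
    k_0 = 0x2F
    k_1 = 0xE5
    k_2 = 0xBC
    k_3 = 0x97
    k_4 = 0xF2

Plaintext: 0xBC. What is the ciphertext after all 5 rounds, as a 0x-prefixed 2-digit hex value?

s_0 = plaintext = 0xBC
s_1 = Round(s_0, k_0) = 0x38
s_2 = Round(s_1, k_1) = 0xAF
s_3 = Round(s_2, k_2) = 0x63
s_4 = Round(s_3, k_3) = 0xD3
s_5 = Round(s_4, k_4) = 0x95

0x95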